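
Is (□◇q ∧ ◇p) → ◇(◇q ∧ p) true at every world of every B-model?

Valid in B

Tableau for the negation ¬((□◇q ∧ ◇p) → ◇(◇q ∧ p)):
1. ¬((□◇q ∧ ◇p) → ◇(◇q ∧ p)), u
2. □◇q ∧ ◇p, u   [¬→-rule on 1]
3. ¬◇(◇q ∧ p), u   [¬→-rule on 1]
4. □◇q, u   [∧-rule on 2]
5. ◇p, u   [∧-rule on 2]
6. ¬(◇q ∧ p), u   [¬◇-rule on 3 via uRu]
7. ◇q, u   [□-rule on 4 via uRu]
8. ¬p, u   [¬∧-rule on 6 (branches; this branch)]
9. p, v   [◇-rule on 5: fresh world v, uRv]
10. ¬(◇q ∧ p), v   [¬◇-rule on 3 via uRv]
11. ◇q, v   [□-rule on 4 via uRv]
12. ¬◇q, v   [¬∧-rule on 10 (branches; this branch)]
13. ¬q, u   [¬◇-rule on 12 via vRu]
14. ¬q, v   [¬◇-rule on 12 via vRv]
15. q, w   [◇-rule on 7: fresh world w, uRw]
16. ¬(◇q ∧ p), w   [¬◇-rule on 3 via uRw]
17. ◇q, w   [□-rule on 4 via uRw]
18. ¬p, w   [¬∧-rule on 16 (branches; this branch)]
19. q, x   [◇-rule on 11: fresh world x, vRx]
20. ¬q, x   [¬◇-rule on 12 via vRx]
Accessibility: uRu, uRv, uRw, vRu, vRv, vRx, wRu, wRw, xRv, xRx
Branch closes: q and ¬q both at x.
All branches of the negation close; one closing branch shown above.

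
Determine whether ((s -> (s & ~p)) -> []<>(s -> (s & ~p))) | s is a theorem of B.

Valid

Tableau for the negation ~(((s -> (s & ~p)) -> []<>(s -> (s & ~p))) | s):
1. ~(((s -> (s & ~p)) -> []<>(s -> (s & ~p))) | s), 0
2. ~((s -> (s & ~p)) -> []<>(s -> (s & ~p))), 0
3. ~s, 0
4. s -> (s & ~p), 0
5. ~[]<>(s -> (s & ~p)), 0
6. ~<>(s -> (s & ~p)), 1
7. ~(s -> (s & ~p)), 0
8. s, 0
9. ~(s & ~p), 0
Accessibility: 0R0, 0R1, 1R0, 1R1
Branch closes: s and ~s both at 0.
All branches of the negation close; one closing branch shown above.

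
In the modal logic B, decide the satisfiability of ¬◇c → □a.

1. ¬◇c → □a, w0
2. □a, w0
3. a, w0
Accessibility: w0Rw0

Satisfiable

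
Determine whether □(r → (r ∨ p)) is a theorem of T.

Tableau for the negation ¬□(r → (r ∨ p)):
1. ¬□(r → (r ∨ p)), w0
2. ¬(r → (r ∨ p)), w1
3. r, w1
4. ¬(r ∨ p), w1
5. ¬r, w1
6. ¬p, w1
Accessibility: w0Rw0, w0Rw1, w1Rw1
Branch closes: r and ¬r both at w1.
All branches of the negation close; one closing branch shown above.

Valid in T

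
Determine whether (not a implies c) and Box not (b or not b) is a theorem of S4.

Tableau for the negation not ((not a implies c) and Box not (b or not b)):
1. not ((not a implies c) and Box not (b or not b)), 0
2. not Box not (b or not b), 0
3. b or not b, 1
4. not b, 1
Accessibility: 0R0, 0R1, 1R1
The negation has an open branch (countermodel exists).

No, not valid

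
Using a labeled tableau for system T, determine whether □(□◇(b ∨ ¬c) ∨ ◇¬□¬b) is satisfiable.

1. □(□◇(b ∨ ¬c) ∨ ◇¬□¬b), w0
2. □◇(b ∨ ¬c) ∨ ◇¬□¬b, w0
3. ◇¬□¬b, w0
4. ¬□¬b, w1
5. □◇(b ∨ ¬c) ∨ ◇¬□¬b, w1
6. ◇¬□¬b, w1
7. b, w2
8. ¬□¬b, w3
9. b, w4
Accessibility: w0Rw0, w0Rw1, w1Rw1, w1Rw2, w1Rw3, w2Rw2, w3Rw3, w3Rw4, w4Rw4

Satisfiable (open branch found)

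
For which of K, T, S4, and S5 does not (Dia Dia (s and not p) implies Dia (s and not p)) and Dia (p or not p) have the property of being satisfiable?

K, T

S4-tableau for the formula:
1. not (Dia Dia (s and not p) implies Dia (s and not p)) and Dia (p or not p), w0
2. not (Dia Dia (s and not p) implies Dia (s and not p)), w0   [and-rule on 1]
3. Dia (p or not p), w0   [and-rule on 1]
4. Dia Dia (s and not p), w0   [neg-implies-rule on 2]
5. not Dia (s and not p), w0   [neg-implies-rule on 2]
6. not (s and not p), w0   [neg-Dia-rule on 5 via w0Rw0]
7. p, w0   [neg-and-rule on 6 (branches; this branch)]
8. p or not p, w1   [Dia-rule on 3: fresh world w1, w0Rw1]
9. not (s and not p), w1   [neg-Dia-rule on 5 via w0Rw1]
10. not p, w1   [or-rule on 8 (branches; this branch)]
11. not s, w1   [neg-and-rule on 9 (branches; this branch)]
12. Dia (s and not p), w2   [Dia-rule on 4: fresh world w2, w0Rw2]
13. not (s and not p), w2   [neg-Dia-rule on 5 via w0Rw2]
14. p, w2   [neg-and-rule on 13 (branches; this branch)]
15. s and not p, w3   [Dia-rule on 12: fresh world w3, w2Rw3]
16. s, w3   [and-rule on 15]
17. not p, w3   [and-rule on 15]
18. not (s and not p), w3   [neg-Dia-rule on 5 via w0Rw3]
19. p, w3   [neg-and-rule on 18 (branches; this branch)]
Accessibility: w0Rw0, w0Rw1, w0Rw2, w0Rw3, w1Rw1, w2Rw2, w2Rw3, w3Rw3
Branch closes: p and not p both at w3.
Every branch closes (one shown): unsatisfiable in S4, hence also in S5 (every S5-frame is an S4-frame).
T-tableau for the formula:
1. not (Dia Dia (s and not p) implies Dia (s and not p)) and Dia (p or not p), w0
2. not (Dia Dia (s and not p) implies Dia (s and not p)), w0   [and-rule on 1]
3. Dia (p or not p), w0   [and-rule on 1]
4. Dia Dia (s and not p), w0   [neg-implies-rule on 2]
5. not Dia (s and not p), w0   [neg-implies-rule on 2]
6. not (s and not p), w0   [neg-Dia-rule on 5 via w0Rw0]
7. p, w0   [neg-and-rule on 6 (branches; this branch)]
8. p or not p, w1   [Dia-rule on 3: fresh world w1, w0Rw1]
9. not (s and not p), w1   [neg-Dia-rule on 5 via w0Rw1]
10. not p, w1   [or-rule on 8 (branches; this branch)]
11. not s, w1   [neg-and-rule on 9 (branches; this branch)]
12. Dia (s and not p), w2   [Dia-rule on 4: fresh world w2, w0Rw2]
13. not (s and not p), w2   [neg-Dia-rule on 5 via w0Rw2]
14. p, w2   [neg-and-rule on 13 (branches; this branch)]
15. s and not p, w3   [Dia-rule on 12: fresh world w3, w2Rw3]
16. s, w3   [and-rule on 15]
17. not p, w3   [and-rule on 15]
Accessibility: w0Rw0, w0Rw1, w0Rw2, w1Rw1, w2Rw2, w2Rw3, w3Rw3
Complete open branch: satisfiable in T, hence also in K (this T-model is also a K-model).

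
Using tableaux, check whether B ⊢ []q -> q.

Tableau for the negation ~([]q -> q):
1. ~([]q -> q), 0
2. []q, 0
3. ~q, 0
4. q, 0
Accessibility: 0R0
Branch closes: q and ~q both at 0.
Every branch of the negation's tableau closes; the branch above is one of them.

Yes, valid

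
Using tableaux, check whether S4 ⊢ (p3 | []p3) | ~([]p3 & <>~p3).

Yes, valid

Tableau for the negation ~((p3 | []p3) | ~([]p3 & <>~p3)):
1. ~((p3 | []p3) | ~([]p3 & <>~p3)), w0
2. ~(p3 | []p3), w0
3. []p3 & <>~p3, w0
4. ~p3, w0
5. ~[]p3, w0
6. []p3, w0
7. <>~p3, w0
8. p3, w0
Accessibility: w0Rw0
Branch closes: p3 and ~p3 both at w0.
Every branch of the negation's tableau closes; the branch above is one of them.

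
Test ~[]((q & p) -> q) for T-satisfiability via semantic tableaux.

1. ~[]((q & p) -> q), 0
2. ~((q & p) -> q), 1   [~[]-rule on 1: fresh world 1, 0R1]
3. q & p, 1   [~->-rule on 2]
4. ~q, 1   [~->-rule on 2]
5. q, 1   [&-rule on 3]
6. p, 1   [&-rule on 3]
Accessibility: 0R0, 0R1, 1R1
Branch closes: q and ~q both at 1.
All branches of the tableau close; one closing branch shown above.

No, unsatisfiable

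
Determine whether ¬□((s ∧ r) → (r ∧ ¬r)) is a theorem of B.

Tableau for the negation □((s ∧ r) → (r ∧ ¬r)):
1. □((s ∧ r) → (r ∧ ¬r)), w0
2. (s ∧ r) → (r ∧ ¬r), w0   [□-rule on 1 via w0Rw0]
3. ¬(s ∧ r), w0   [→-rule on 2 (branches; this branch)]
4. ¬r, w0   [¬∧-rule on 3 (branches; this branch)]
Accessibility: w0Rw0
The negation has an open branch (countermodel exists).

No, not valid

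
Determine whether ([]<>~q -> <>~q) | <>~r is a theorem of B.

Tableau for the negation ~(([]<>~q -> <>~q) | <>~r):
1. ~(([]<>~q -> <>~q) | <>~r), u
2. ~([]<>~q -> <>~q), u
3. ~<>~r, u
4. []<>~q, u
5. ~<>~q, u
6. r, u
7. <>~q, u
8. q, u
9. ~q, v
10. r, v
11. <>~q, v
12. q, v
Accessibility: uRu, uRv, vRu, vRv
Branch closes: q and ~q both at v.
All branches of the negation close; one closing branch shown above.

Valid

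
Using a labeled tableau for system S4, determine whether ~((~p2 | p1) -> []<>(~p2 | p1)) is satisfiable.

Yes, satisfiable

1. ~((~p2 | p1) -> []<>(~p2 | p1)), u
2. ~p2 | p1, u
3. ~[]<>(~p2 | p1), u
4. p1, u
5. ~<>(~p2 | p1), v
6. ~(~p2 | p1), v
7. p2, v
8. ~p1, v
Accessibility: uRu, uRv, vRv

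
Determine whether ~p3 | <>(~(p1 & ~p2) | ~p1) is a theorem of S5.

Tableau for the negation ~(~p3 | <>(~(p1 & ~p2) | ~p1)):
1. ~(~p3 | <>(~(p1 & ~p2) | ~p1)), w0
2. p3, w0
3. ~<>(~(p1 & ~p2) | ~p1), w0
4. ~(~(p1 & ~p2) | ~p1), w0
5. p1 & ~p2, w0
6. p1, w0
7. ~p2, w0
Accessibility: w0Rw0
The negation has an open branch (countermodel exists).

Not valid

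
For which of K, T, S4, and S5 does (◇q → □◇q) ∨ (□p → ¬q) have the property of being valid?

S5

S5-tableau for the negation ¬((◇q → □◇q) ∨ (□p → ¬q)):
1. ¬((◇q → □◇q) ∨ (□p → ¬q)), w0
2. ¬(◇q → □◇q), w0
3. ¬(□p → ¬q), w0
4. ◇q, w0
5. ¬□◇q, w0
6. □p, w0
7. q, w0
8. p, w0
9. q, w1
10. p, w1
11. ¬◇q, w2
12. p, w2
13. ¬q, w0
Accessibility: w0Rw0, w0Rw1, w0Rw2, w1Rw0, w1Rw1, w1Rw2, w2Rw0, w2Rw1, w2Rw2
Branch closes: q and ¬q both at w0.
Every branch closes (one shown): valid in S5.
S4-tableau for the negation ¬((◇q → □◇q) ∨ (□p → ¬q)):
1. ¬((◇q → □◇q) ∨ (□p → ¬q)), w0
2. ¬(◇q → □◇q), w0
3. ¬(□p → ¬q), w0
4. ◇q, w0
5. ¬□◇q, w0
6. □p, w0
7. q, w0
8. p, w0
9. q, w1
10. p, w1
11. ¬◇q, w2
12. p, w2
13. ¬q, w2
Accessibility: w0Rw0, w0Rw1, w0Rw2, w1Rw1, w2Rw2
Complete open branch: countermodel on an S4-frame, so not valid in S4, nor in K, T (the same frame is also a K-frame and a T-frame).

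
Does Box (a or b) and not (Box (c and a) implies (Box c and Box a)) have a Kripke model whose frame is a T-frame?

1. Box (a or b) and not (Box (c and a) implies (Box c and Box a)), 0
2. Box (a or b), 0   [and-rule on 1]
3. not (Box (c and a) implies (Box c and Box a)), 0   [and-rule on 1]
4. Box (c and a), 0   [neg-implies-rule on 3]
5. not (Box c and Box a), 0   [neg-implies-rule on 3]
6. a or b, 0   [Box-rule on 2 via 0R0]
7. c and a, 0   [Box-rule on 4 via 0R0]
8. c, 0   [and-rule on 7]
9. a, 0   [and-rule on 7]
10. not Box a, 0   [neg-and-rule on 5 (branches; this branch)]
11. b, 0   [or-rule on 6 (branches; this branch)]
12. not a, 1   [neg-Box-rule on 10: fresh world 1, 0R1]
13. a or b, 1   [Box-rule on 2 via 0R1]
14. c and a, 1   [Box-rule on 4 via 0R1]
15. c, 1   [and-rule on 14]
16. a, 1   [and-rule on 14]
Accessibility: 0R0, 0R1, 1R1
Branch closes: a and not a both at 1.
All branches of the tableau close; one closing branch shown above.

No, unsatisfiable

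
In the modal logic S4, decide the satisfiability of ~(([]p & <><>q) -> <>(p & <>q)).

Unsatisfiable

1. ~(([]p & <><>q) -> <>(p & <>q)), w0
2. []p & <><>q, w0   [~->-rule on 1]
3. ~<>(p & <>q), w0   [~->-rule on 1]
4. []p, w0   [&-rule on 2]
5. <><>q, w0   [&-rule on 2]
6. ~(p & <>q), w0   [~<>-rule on 3 via w0Rw0]
7. p, w0   [[]-rule on 4 via w0Rw0]
8. ~<>q, w0   [~&-rule on 6 (branches; this branch)]
9. ~q, w0   [~<>-rule on 8 via w0Rw0]
10. <>q, w1   [<>-rule on 5: fresh world w1, w0Rw1]
11. ~(p & <>q), w1   [~<>-rule on 3 via w0Rw1]
12. p, w1   [[]-rule on 4 via w0Rw1]
13. ~q, w1   [~<>-rule on 8 via w0Rw1]
14. ~<>q, w1   [~&-rule on 11 (branches; this branch)]
15. q, w2   [<>-rule on 10: fresh world w2, w1Rw2]
16. ~(p & <>q), w2   [~<>-rule on 3 via w0Rw2]
17. p, w2   [[]-rule on 4 via w0Rw2]
18. ~q, w2   [~<>-rule on 8 via w0Rw2]
Accessibility: w0Rw0, w0Rw1, w0Rw2, w1Rw1, w1Rw2, w2Rw2
Branch closes: q and ~q both at w2.
Every branch closes; the branch above is one of them.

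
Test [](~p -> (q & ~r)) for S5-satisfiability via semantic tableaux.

1. [](~p -> (q & ~r)), 0
2. ~p -> (q & ~r), 0   [[]-rule on 1 via 0R0]
3. q & ~r, 0   [->-rule on 2 (branches; this branch)]
4. q, 0   [&-rule on 3]
5. ~r, 0   [&-rule on 3]
Accessibility: 0R0

Yes, satisfiable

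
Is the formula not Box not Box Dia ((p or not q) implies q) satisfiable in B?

1. not Box not Box Dia ((p or not q) implies q), u
2. Box Dia ((p or not q) implies q), v
3. Dia ((p or not q) implies q), u
4. Dia ((p or not q) implies q), v
5. (p or not q) implies q, w
6. q, w
7. (p or not q) implies q, x
8. Dia ((p or not q) implies q), x
9. q, x
10. (p or not q) implies q, y
11. q, y
Accessibility: uRu, uRv, uRw, vRu, vRv, vRx, wRu, wRw, xRv, xRx, xRy, yRx, yRy

Satisfiable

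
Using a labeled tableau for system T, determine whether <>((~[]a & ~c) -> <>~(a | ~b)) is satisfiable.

1. <>((~[]a & ~c) -> <>~(a | ~b)), w0
2. (~[]a & ~c) -> <>~(a | ~b), w1
3. <>~(a | ~b), w1
4. ~(a | ~b), w2
5. ~a, w2
6. b, w2
Accessibility: w0Rw0, w0Rw1, w1Rw1, w1Rw2, w2Rw2

Satisfiable (open branch found)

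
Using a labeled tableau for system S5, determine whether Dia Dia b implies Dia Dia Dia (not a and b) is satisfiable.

Yes, satisfiable

1. Dia Dia b implies Dia Dia Dia (not a and b), u
2. Dia Dia Dia (not a and b), u
3. Dia Dia (not a and b), v
4. Dia (not a and b), w
5. not a and b, x
6. not a, x
7. b, x
Accessibility: uRu, uRv, uRw, uRx, vRu, vRv, vRw, vRx, wRu, wRv, wRw, wRx, xRu, xRv, xRw, xRx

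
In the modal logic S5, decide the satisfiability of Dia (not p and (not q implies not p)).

1. Dia (not p and (not q implies not p)), w0
2. not p and (not q implies not p), w1
3. not p, w1
4. not q implies not p, w1
Accessibility: w0Rw0, w0Rw1, w1Rw0, w1Rw1

Satisfiable (open branch found)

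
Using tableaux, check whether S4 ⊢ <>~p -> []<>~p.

Not valid

Tableau for the negation ~(<>~p -> []<>~p):
1. ~(<>~p -> []<>~p), w0
2. <>~p, w0
3. ~[]<>~p, w0
4. ~p, w1
5. ~<>~p, w2
6. p, w2
Accessibility: w0Rw0, w0Rw1, w0Rw2, w1Rw1, w2Rw2
The negation has an open branch (countermodel exists).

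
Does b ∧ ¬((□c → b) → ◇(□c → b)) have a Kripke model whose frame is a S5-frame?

1. b ∧ ¬((□c → b) → ◇(□c → b)), w0
2. b, w0   [∧-rule on 1]
3. ¬((□c → b) → ◇(□c → b)), w0   [∧-rule on 1]
4. □c → b, w0   [¬→-rule on 3]
5. ¬◇(□c → b), w0   [¬→-rule on 3]
6. ¬(□c → b), w0   [¬◇-rule on 5 via w0Rw0]
7. □c, w0   [¬→-rule on 6]
8. ¬b, w0   [¬→-rule on 6]
Accessibility: w0Rw0
Branch closes: b and ¬b both at w0.
All branches of the tableau close; one closing branch shown above.

Unsatisfiable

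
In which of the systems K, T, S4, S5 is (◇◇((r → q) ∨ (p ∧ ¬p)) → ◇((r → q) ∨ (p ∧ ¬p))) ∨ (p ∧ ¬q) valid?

S4-tableau for the negation ¬((◇◇((r → q) ∨ (p ∧ ¬p)) → ◇((r → q) ∨ (p ∧ ¬p))) ∨ (p ∧ ¬q)):
1. ¬((◇◇((r → q) ∨ (p ∧ ¬p)) → ◇((r → q) ∨ (p ∧ ¬p))) ∨ (p ∧ ¬q)), w0
2. ¬(◇◇((r → q) ∨ (p ∧ ¬p)) → ◇((r → q) ∨ (p ∧ ¬p))), w0
3. ¬(p ∧ ¬q), w0
4. ◇◇((r → q) ∨ (p ∧ ¬p)), w0
5. ¬◇((r → q) ∨ (p ∧ ¬p)), w0
6. ¬((r → q) ∨ (p ∧ ¬p)), w0
7. ¬(r → q), w0
8. ¬(p ∧ ¬p), w0
9. r, w0
10. ¬q, w0
11. ¬p, w0
12. ◇((r → q) ∨ (p ∧ ¬p)), w1
13. ¬((r → q) ∨ (p ∧ ¬p)), w1
14. ¬(r → q), w1
15. ¬(p ∧ ¬p), w1
16. r, w1
17. ¬q, w1
18. p, w1
19. (r → q) ∨ (p ∧ ¬p), w2
20. ¬((r → q) ∨ (p ∧ ¬p)), w2
21. ¬(r → q), w2
22. ¬(p ∧ ¬p), w2
23. r, w2
24. ¬q, w2
25. r → q, w2
26. p, w2
27. q, w2
Accessibility: w0Rw0, w0Rw1, w0Rw2, w1Rw1, w1Rw2, w2Rw2
Branch closes: q and ¬q both at w2.
Every branch closes (one shown): valid in S4, hence also in S5 (every theorem of S4 is a theorem of S5).
T-tableau for the negation ¬((◇◇((r → q) ∨ (p ∧ ¬p)) → ◇((r → q) ∨ (p ∧ ¬p))) ∨ (p ∧ ¬q)):
1. ¬((◇◇((r → q) ∨ (p ∧ ¬p)) → ◇((r → q) ∨ (p ∧ ¬p))) ∨ (p ∧ ¬q)), w0
2. ¬(◇◇((r → q) ∨ (p ∧ ¬p)) → ◇((r → q) ∨ (p ∧ ¬p))), w0
3. ¬(p ∧ ¬q), w0
4. ◇◇((r → q) ∨ (p ∧ ¬p)), w0
5. ¬◇((r → q) ∨ (p ∧ ¬p)), w0
6. ¬((r → q) ∨ (p ∧ ¬p)), w0
7. ¬(r → q), w0
8. ¬(p ∧ ¬p), w0
9. r, w0
10. ¬q, w0
11. ¬p, w0
12. ◇((r → q) ∨ (p ∧ ¬p)), w1
13. ¬((r → q) ∨ (p ∧ ¬p)), w1
14. ¬(r → q), w1
15. ¬(p ∧ ¬p), w1
16. r, w1
17. ¬q, w1
18. p, w1
19. (r → q) ∨ (p ∧ ¬p), w2
20. r → q, w2
21. q, w2
Accessibility: w0Rw0, w0Rw1, w1Rw1, w1Rw2, w2Rw2
Complete open branch: countermodel on a T-frame, so not valid in T, nor in K (the same frame is also a K-frame).

S4, S5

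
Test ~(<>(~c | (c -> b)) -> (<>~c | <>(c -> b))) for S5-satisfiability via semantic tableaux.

1. ~(<>(~c | (c -> b)) -> (<>~c | <>(c -> b))), 0
2. <>(~c | (c -> b)), 0   [~->-rule on 1]
3. ~(<>~c | <>(c -> b)), 0   [~->-rule on 1]
4. ~<>~c, 0   [~|-rule on 3]
5. ~<>(c -> b), 0   [~|-rule on 3]
6. c, 0   [~<>-rule on 4 via 0R0]
7. ~(c -> b), 0   [~<>-rule on 5 via 0R0]
8. ~b, 0   [~->-rule on 7]
9. ~c | (c -> b), 1   [<>-rule on 2: fresh world 1, 0R1]
10. c, 1   [~<>-rule on 4 via 0R1]
11. ~(c -> b), 1   [~<>-rule on 5 via 0R1]
12. ~b, 1   [~->-rule on 11]
13. c -> b, 1   [|-rule on 9 (branches; this branch)]
14. b, 1   [->-rule on 13 (branches; this branch)]
Accessibility: 0R0, 0R1, 1R0, 1R1
Branch closes: b and ~b both at 1.
All branches of the tableau close; one closing branch shown above.

Unsatisfiable (every branch closes)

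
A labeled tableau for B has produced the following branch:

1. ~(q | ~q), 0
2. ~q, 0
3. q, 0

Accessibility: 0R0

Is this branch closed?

Both q and ~q appear at 0.

Closed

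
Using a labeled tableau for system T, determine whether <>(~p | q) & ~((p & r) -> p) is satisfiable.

1. <>(~p | q) & ~((p & r) -> p), w0
2. <>(~p | q), w0
3. ~((p & r) -> p), w0
4. p & r, w0
5. ~p, w0
6. p, w0
7. r, w0
Accessibility: w0Rw0
Branch closes: p and ~p both at w0.
All branches of the tableau close; one closing branch shown above.

No, unsatisfiable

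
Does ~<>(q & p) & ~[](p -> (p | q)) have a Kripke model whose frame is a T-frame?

Unsatisfiable (every branch closes)

1. ~<>(q & p) & ~[](p -> (p | q)), w0
2. ~<>(q & p), w0
3. ~[](p -> (p | q)), w0
4. ~(q & p), w0
5. ~p, w0
6. ~(p -> (p | q)), w1
7. p, w1
8. ~(p | q), w1
9. ~p, w1
10. ~q, w1
Accessibility: w0Rw0, w0Rw1, w1Rw1
Branch closes: p and ~p both at w1.
All branches of the tableau close; one closing branch shown above.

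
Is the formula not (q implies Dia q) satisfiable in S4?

Unsatisfiable

1. not (q implies Dia q), 0
2. q, 0
3. not Dia q, 0
4. not q, 0
Accessibility: 0R0
Branch closes: q and not q both at 0.
(One branch shown.) All branches close.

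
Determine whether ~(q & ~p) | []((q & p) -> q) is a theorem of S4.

Tableau for the negation ~(~(q & ~p) | []((q & p) -> q)):
1. ~(~(q & ~p) | []((q & p) -> q)), u
2. q & ~p, u
3. ~[]((q & p) -> q), u
4. q, u
5. ~p, u
6. ~((q & p) -> q), v
7. q & p, v
8. ~q, v
9. q, v
10. p, v
Accessibility: uRu, uRv, vRv
Branch closes: q and ~q both at v.
All branches of the negation close; one closing branch shown above.

Valid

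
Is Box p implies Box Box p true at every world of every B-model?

Invalid (countermodel exists)

Tableau for the negation not (Box p implies Box Box p):
1. not (Box p implies Box Box p), 0
2. Box p, 0
3. not Box Box p, 0
4. p, 0
5. not Box p, 1
6. p, 1
7. not p, 2
Accessibility: 0R0, 0R1, 1R0, 1R1, 1R2, 2R1, 2R2
The negation has an open branch (countermodel exists).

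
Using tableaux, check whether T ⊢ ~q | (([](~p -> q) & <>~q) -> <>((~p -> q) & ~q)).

Tableau for the negation ~(~q | (([](~p -> q) & <>~q) -> <>((~p -> q) & ~q))):
1. ~(~q | (([](~p -> q) & <>~q) -> <>((~p -> q) & ~q))), 0
2. q, 0
3. ~(([](~p -> q) & <>~q) -> <>((~p -> q) & ~q)), 0
4. [](~p -> q) & <>~q, 0
5. ~<>((~p -> q) & ~q), 0
6. [](~p -> q), 0
7. <>~q, 0
8. ~((~p -> q) & ~q), 0
9. ~p -> q, 0
10. ~q, 1
11. ~((~p -> q) & ~q), 1
12. ~p -> q, 1
13. ~(~p -> q), 1
14. ~p, 1
15. q, 1
Accessibility: 0R0, 0R1, 1R1
Branch closes: q and ~q both at 1.
Every branch of the negation's tableau closes; the branch above is one of them.

Valid in T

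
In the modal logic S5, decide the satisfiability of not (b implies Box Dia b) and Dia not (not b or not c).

1. not (b implies Box Dia b) and Dia not (not b or not c), w0
2. not (b implies Box Dia b), w0
3. Dia not (not b or not c), w0
4. b, w0
5. not Box Dia b, w0
6. not (not b or not c), w1
7. b, w1
8. c, w1
9. not Dia b, w2
10. not b, w0
Accessibility: w0Rw0, w0Rw1, w0Rw2, w1Rw0, w1Rw1, w1Rw2, w2Rw0, w2Rw1, w2Rw2
Branch closes: b and not b both at w0.
Every branch closes; the branch above is one of them.

No, unsatisfiable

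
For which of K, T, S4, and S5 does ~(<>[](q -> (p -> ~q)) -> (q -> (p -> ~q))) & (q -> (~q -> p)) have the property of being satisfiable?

K, T, S4

S5-tableau for the formula:
1. ~(<>[](q -> (p -> ~q)) -> (q -> (p -> ~q))) & (q -> (~q -> p)), w0
2. ~(<>[](q -> (p -> ~q)) -> (q -> (p -> ~q))), w0
3. q -> (~q -> p), w0
4. <>[](q -> (p -> ~q)), w0
5. ~(q -> (p -> ~q)), w0
6. q, w0
7. ~(p -> ~q), w0
8. p, w0
9. ~q -> p, w0
10. [](q -> (p -> ~q)), w1
11. q -> (p -> ~q), w0
12. q -> (p -> ~q), w1
13. p -> ~q, w0
14. p -> ~q, w1
15. ~q, w0
Accessibility: w0Rw0, w0Rw1, w1Rw0, w1Rw1
Branch closes: q and ~q both at w0.
Every branch closes (one shown): unsatisfiable in S5.
S4-tableau for the formula:
1. ~(<>[](q -> (p -> ~q)) -> (q -> (p -> ~q))) & (q -> (~q -> p)), w0
2. ~(<>[](q -> (p -> ~q)) -> (q -> (p -> ~q))), w0
3. q -> (~q -> p), w0
4. <>[](q -> (p -> ~q)), w0
5. ~(q -> (p -> ~q)), w0
6. q, w0
7. ~(p -> ~q), w0
8. p, w0
9. ~q -> p, w0
10. [](q -> (p -> ~q)), w1
11. q -> (p -> ~q), w1
12. p -> ~q, w1
13. ~q, w1
Accessibility: w0Rw0, w0Rw1, w1Rw1
Complete open branch: satisfiable in S4, hence also in K, T (this S4-model is also a K-model and a T-model).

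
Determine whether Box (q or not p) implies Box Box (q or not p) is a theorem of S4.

Tableau for the negation not (Box (q or not p) implies Box Box (q or not p)):
1. not (Box (q or not p) implies Box Box (q or not p)), u
2. Box (q or not p), u
3. not Box Box (q or not p), u
4. q or not p, u
5. not p, u
6. not Box (q or not p), v
7. q or not p, v
8. not p, v
9. not (q or not p), w
10. not q, w
11. p, w
12. q or not p, w
13. not p, w
Accessibility: uRu, uRv, uRw, vRv, vRw, wRw
Branch closes: p and not p both at w.
All branches of the negation close; one closing branch shown above.

Valid in S4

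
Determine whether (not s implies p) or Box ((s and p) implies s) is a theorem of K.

Tableau for the negation not ((not s implies p) or Box ((s and p) implies s)):
1. not ((not s implies p) or Box ((s and p) implies s)), 0
2. not (not s implies p), 0   [neg-or-rule on 1]
3. not Box ((s and p) implies s), 0   [neg-or-rule on 1]
4. not s, 0   [neg-implies-rule on 2]
5. not p, 0   [neg-implies-rule on 2]
6. not ((s and p) implies s), 1   [neg-Box-rule on 3: fresh world 1, 0R1]
7. s and p, 1   [neg-implies-rule on 6]
8. not s, 1   [neg-implies-rule on 6]
9. s, 1   [and-rule on 7]
10. p, 1   [and-rule on 7]
Accessibility: 0R1
Branch closes: s and not s both at 1.
Every branch of the negation's tableau closes; the branch above is one of them.

Valid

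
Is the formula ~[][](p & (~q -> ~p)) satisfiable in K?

Yes, satisfiable

1. ~[][](p & (~q -> ~p)), w0
2. ~[](p & (~q -> ~p)), w1
3. ~(p & (~q -> ~p)), w2
4. ~(~q -> ~p), w2
5. ~q, w2
6. p, w2
Accessibility: w0Rw1, w1Rw2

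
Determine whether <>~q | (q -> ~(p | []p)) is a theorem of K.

Tableau for the negation ~(<>~q | (q -> ~(p | []p))):
1. ~(<>~q | (q -> ~(p | []p))), w0
2. ~<>~q, w0   [~|-rule on 1]
3. ~(q -> ~(p | []p)), w0   [~|-rule on 1]
4. q, w0   [~->-rule on 3]
5. p | []p, w0   [~->-rule on 3]
6. []p, w0   [|-rule on 5 (branches; this branch)]
The negation has an open branch (countermodel exists).

Not valid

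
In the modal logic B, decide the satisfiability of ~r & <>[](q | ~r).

Yes, satisfiable

1. ~r & <>[](q | ~r), u
2. ~r, u   [&-rule on 1]
3. <>[](q | ~r), u   [&-rule on 1]
4. [](q | ~r), v   [<>-rule on 3: fresh world v, uRv]
5. q | ~r, u   [[]-rule on 4 via vRu]
6. q | ~r, v   [[]-rule on 4 via vRv]
7. ~r, v   [|-rule on 6 (branches; this branch)]
Accessibility: uRu, uRv, vRu, vRv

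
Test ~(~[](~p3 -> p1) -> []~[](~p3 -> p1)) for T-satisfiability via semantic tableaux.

1. ~(~[](~p3 -> p1) -> []~[](~p3 -> p1)), 0
2. ~[](~p3 -> p1), 0
3. ~[]~[](~p3 -> p1), 0
4. ~(~p3 -> p1), 1
5. ~p3, 1
6. ~p1, 1
7. [](~p3 -> p1), 2
8. ~p3 -> p1, 2
9. p1, 2
Accessibility: 0R0, 0R1, 0R2, 1R1, 2R2

Satisfiable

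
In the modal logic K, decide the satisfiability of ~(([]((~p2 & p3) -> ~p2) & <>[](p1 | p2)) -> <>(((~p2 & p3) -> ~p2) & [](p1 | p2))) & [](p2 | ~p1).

Unsatisfiable

1. ~(([]((~p2 & p3) -> ~p2) & <>[](p1 | p2)) -> <>(((~p2 & p3) -> ~p2) & [](p1 | p2))) & [](p2 | ~p1), 0
2. ~(([]((~p2 & p3) -> ~p2) & <>[](p1 | p2)) -> <>(((~p2 & p3) -> ~p2) & [](p1 | p2))), 0   [&-rule on 1]
3. [](p2 | ~p1), 0   [&-rule on 1]
4. []((~p2 & p3) -> ~p2) & <>[](p1 | p2), 0   [~->-rule on 2]
5. ~<>(((~p2 & p3) -> ~p2) & [](p1 | p2)), 0   [~->-rule on 2]
6. []((~p2 & p3) -> ~p2), 0   [&-rule on 4]
7. <>[](p1 | p2), 0   [&-rule on 4]
8. [](p1 | p2), 1   [<>-rule on 7: fresh world 1, 0R1]
9. p2 | ~p1, 1   [[]-rule on 3 via 0R1]
10. ~(((~p2 & p3) -> ~p2) & [](p1 | p2)), 1   [~<>-rule on 5 via 0R1]
11. (~p2 & p3) -> ~p2, 1   [[]-rule on 6 via 0R1]
12. ~p1, 1   [|-rule on 9 (branches; this branch)]
13. ~[](p1 | p2), 1   [~&-rule on 10 (branches; this branch)]
14. ~(~p2 & p3), 1   [->-rule on 11 (branches; this branch)]
15. ~p3, 1   [~&-rule on 14 (branches; this branch)]
16. ~(p1 | p2), 2   [~[]-rule on 13: fresh world 2, 1R2]
17. ~p1, 2   [~|-rule on 16]
18. ~p2, 2   [~|-rule on 16]
19. p1 | p2, 2   [[]-rule on 8 via 1R2]
20. p2, 2   [|-rule on 19 (branches; this branch)]
Accessibility: 0R1, 1R2
Branch closes: p2 and ~p2 both at 2.
All branches of the tableau close; one closing branch shown above.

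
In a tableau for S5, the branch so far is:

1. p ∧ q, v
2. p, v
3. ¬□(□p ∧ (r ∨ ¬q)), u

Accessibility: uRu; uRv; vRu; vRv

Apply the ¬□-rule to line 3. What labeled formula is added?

a fresh world w with uRw, and ¬(□p ∧ (r ∨ ¬q)) at w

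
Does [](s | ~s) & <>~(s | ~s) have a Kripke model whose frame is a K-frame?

Unsatisfiable

1. [](s | ~s) & <>~(s | ~s), u
2. [](s | ~s), u   [&-rule on 1]
3. <>~(s | ~s), u   [&-rule on 1]
4. ~(s | ~s), v   [<>-rule on 3: fresh world v, uRv]
5. ~s, v   [~|-rule on 4]
6. s, v   [~|-rule on 4]
Accessibility: uRv
Branch closes: s and ~s both at v.
(One branch shown.) All branches close.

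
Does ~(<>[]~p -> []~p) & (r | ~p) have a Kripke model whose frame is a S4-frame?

Satisfiable (open branch found)

1. ~(<>[]~p -> []~p) & (r | ~p), 0
2. ~(<>[]~p -> []~p), 0
3. r | ~p, 0
4. <>[]~p, 0
5. ~[]~p, 0
6. ~p, 0
7. []~p, 1
8. ~p, 1
9. p, 2
Accessibility: 0R0, 0R1, 0R2, 1R1, 2R2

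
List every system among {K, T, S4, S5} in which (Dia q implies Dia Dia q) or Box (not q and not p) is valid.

T, S4, S5

K-tableau for the negation not ((Dia q implies Dia Dia q) or Box (not q and not p)):
1. not ((Dia q implies Dia Dia q) or Box (not q and not p)), w0
2. not (Dia q implies Dia Dia q), w0
3. not Box (not q and not p), w0
4. Dia q, w0
5. not Dia Dia q, w0
6. not (not q and not p), w1
7. not Dia q, w1
8. p, w1
9. q, w2
10. not Dia q, w2
Accessibility: w0Rw1, w0Rw2
Complete open branch: countermodel on a K-frame, so not valid in K.
T-tableau for the negation not ((Dia q implies Dia Dia q) or Box (not q and not p)):
1. not ((Dia q implies Dia Dia q) or Box (not q and not p)), w0
2. not (Dia q implies Dia Dia q), w0
3. not Box (not q and not p), w0
4. Dia q, w0
5. not Dia Dia q, w0
6. not Dia q, w0
7. not q, w0
8. not (not q and not p), w1
9. not Dia q, w1
10. not q, w1
11. p, w1
12. q, w2
13. not Dia q, w2
14. not q, w2
Accessibility: w0Rw0, w0Rw1, w0Rw2, w1Rw1, w2Rw2
Branch closes: q and not q both at w2.
Every branch closes (one shown): valid in T, hence also in S4, S5 (every theorem of T is a theorem of S4 and S5).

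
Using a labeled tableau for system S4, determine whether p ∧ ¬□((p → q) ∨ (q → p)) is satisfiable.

No, unsatisfiable

1. p ∧ ¬□((p → q) ∨ (q → p)), 0
2. p, 0
3. ¬□((p → q) ∨ (q → p)), 0
4. ¬((p → q) ∨ (q → p)), 1
5. ¬(p → q), 1
6. ¬(q → p), 1
7. p, 1
8. ¬q, 1
9. q, 1
10. ¬p, 1
Accessibility: 0R0, 0R1, 1R1
Branch closes: q and ¬q both at 1.
Every branch closes; the branch above is one of them.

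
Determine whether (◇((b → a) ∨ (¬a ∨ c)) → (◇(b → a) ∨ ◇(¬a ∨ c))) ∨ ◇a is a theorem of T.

Valid in T

Tableau for the negation ¬((◇((b → a) ∨ (¬a ∨ c)) → (◇(b → a) ∨ ◇(¬a ∨ c))) ∨ ◇a):
1. ¬((◇((b → a) ∨ (¬a ∨ c)) → (◇(b → a) ∨ ◇(¬a ∨ c))) ∨ ◇a), u
2. ¬(◇((b → a) ∨ (¬a ∨ c)) → (◇(b → a) ∨ ◇(¬a ∨ c))), u   [¬∨-rule on 1]
3. ¬◇a, u   [¬∨-rule on 1]
4. ◇((b → a) ∨ (¬a ∨ c)), u   [¬→-rule on 2]
5. ¬(◇(b → a) ∨ ◇(¬a ∨ c)), u   [¬→-rule on 2]
6. ¬◇(b → a), u   [¬∨-rule on 5]
7. ¬◇(¬a ∨ c), u   [¬∨-rule on 5]
8. ¬a, u   [¬◇-rule on 3 via uRu]
9. ¬(b → a), u   [¬◇-rule on 6 via uRu]
10. b, u   [¬→-rule on 9]
11. ¬(¬a ∨ c), u   [¬◇-rule on 7 via uRu]
12. a, u   [¬∨-rule on 11]
13. ¬c, u   [¬∨-rule on 11]
Accessibility: uRu
Branch closes: a and ¬a both at u.
All branches of the negation close; one closing branch shown above.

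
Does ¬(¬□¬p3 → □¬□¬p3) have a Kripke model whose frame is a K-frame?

Satisfiable (open branch found)

1. ¬(¬□¬p3 → □¬□¬p3), w0
2. ¬□¬p3, w0   [¬→-rule on 1]
3. ¬□¬□¬p3, w0   [¬→-rule on 1]
4. p3, w1   [¬□-rule on 2: fresh world w1, w0Rw1]
5. □¬p3, w2   [¬□-rule on 3: fresh world w2, w0Rw2]
Accessibility: w0Rw1, w0Rw2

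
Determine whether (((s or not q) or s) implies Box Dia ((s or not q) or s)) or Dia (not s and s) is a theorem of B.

Valid

Tableau for the negation not ((((s or not q) or s) implies Box Dia ((s or not q) or s)) or Dia (not s and s)):
1. not ((((s or not q) or s) implies Box Dia ((s or not q) or s)) or Dia (not s and s)), w0
2. not (((s or not q) or s) implies Box Dia ((s or not q) or s)), w0
3. not Dia (not s and s), w0
4. (s or not q) or s, w0
5. not Box Dia ((s or not q) or s), w0
6. not (not s and s), w0
7. s or not q, w0
8. not s, w0
9. not q, w0
10. not Dia ((s or not q) or s), w1
11. not (not s and s), w1
12. not ((s or not q) or s), w0
13. not (s or not q), w0
14. q, w0
Accessibility: w0Rw0, w0Rw1, w1Rw0, w1Rw1
Branch closes: q and not q both at w0.
Every branch of the negation's tableau closes; the branch above is one of them.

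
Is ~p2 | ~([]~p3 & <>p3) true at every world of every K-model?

Valid

Tableau for the negation ~(~p2 | ~([]~p3 & <>p3)):
1. ~(~p2 | ~([]~p3 & <>p3)), w0
2. p2, w0   [~|-rule on 1]
3. []~p3 & <>p3, w0   [~|-rule on 1]
4. []~p3, w0   [&-rule on 3]
5. <>p3, w0   [&-rule on 3]
6. p3, w1   [<>-rule on 5: fresh world w1, w0Rw1]
7. ~p3, w1   [[]-rule on 4 via w0Rw1]
Accessibility: w0Rw1
Branch closes: p3 and ~p3 both at w1.
All branches of the negation close; one closing branch shown above.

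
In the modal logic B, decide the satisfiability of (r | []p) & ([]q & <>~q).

1. (r | []p) & ([]q & <>~q), 0
2. r | []p, 0   [&-rule on 1]
3. []q & <>~q, 0   [&-rule on 1]
4. []q, 0   [&-rule on 3]
5. <>~q, 0   [&-rule on 3]
6. q, 0   [[]-rule on 4 via 0R0]
7. []p, 0   [|-rule on 2 (branches; this branch)]
8. p, 0   [[]-rule on 7 via 0R0]
9. ~q, 1   [<>-rule on 5: fresh world 1, 0R1]
10. q, 1   [[]-rule on 4 via 0R1]
Accessibility: 0R0, 0R1, 1R0, 1R1
Branch closes: q and ~q both at 1.
Every branch closes; the branch above is one of them.

No, unsatisfiable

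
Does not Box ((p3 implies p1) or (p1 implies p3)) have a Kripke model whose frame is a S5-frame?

Unsatisfiable

1. not Box ((p3 implies p1) or (p1 implies p3)), w0
2. not ((p3 implies p1) or (p1 implies p3)), w1
3. not (p3 implies p1), w1
4. not (p1 implies p3), w1
5. p3, w1
6. not p1, w1
7. p1, w1
8. not p3, w1
Accessibility: w0Rw0, w0Rw1, w1Rw0, w1Rw1
Branch closes: p1 and not p1 both at w1.
Every branch closes; the branch above is one of them.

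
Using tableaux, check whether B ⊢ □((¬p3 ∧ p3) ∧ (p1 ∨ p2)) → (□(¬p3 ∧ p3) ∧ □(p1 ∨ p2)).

Tableau for the negation ¬(□((¬p3 ∧ p3) ∧ (p1 ∨ p2)) → (□(¬p3 ∧ p3) ∧ □(p1 ∨ p2))):
1. ¬(□((¬p3 ∧ p3) ∧ (p1 ∨ p2)) → (□(¬p3 ∧ p3) ∧ □(p1 ∨ p2))), 0
2. □((¬p3 ∧ p3) ∧ (p1 ∨ p2)), 0
3. ¬(□(¬p3 ∧ p3) ∧ □(p1 ∨ p2)), 0
4. (¬p3 ∧ p3) ∧ (p1 ∨ p2), 0
5. ¬p3 ∧ p3, 0
6. p1 ∨ p2, 0
7. ¬p3, 0
8. p3, 0
Accessibility: 0R0
Branch closes: p3 and ¬p3 both at 0.
Every branch of the negation's tableau closes; the branch above is one of them.

Valid in B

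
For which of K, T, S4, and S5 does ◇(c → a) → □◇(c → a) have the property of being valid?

S5-tableau for the negation ¬(◇(c → a) → □◇(c → a)):
1. ¬(◇(c → a) → □◇(c → a)), w0
2. ◇(c → a), w0
3. ¬□◇(c → a), w0
4. c → a, w1
5. a, w1
6. ¬◇(c → a), w2
7. ¬(c → a), w0
8. c, w0
9. ¬a, w0
10. ¬(c → a), w1
11. c, w1
12. ¬a, w1
Accessibility: w0Rw0, w0Rw1, w0Rw2, w1Rw0, w1Rw1, w1Rw2, w2Rw0, w2Rw1, w2Rw2
Branch closes: a and ¬a both at w1.
Every branch closes (one shown): valid in S5.
S4-tableau for the negation ¬(◇(c → a) → □◇(c → a)):
1. ¬(◇(c → a) → □◇(c → a)), w0
2. ◇(c → a), w0
3. ¬□◇(c → a), w0
4. c → a, w1
5. a, w1
6. ¬◇(c → a), w2
7. ¬(c → a), w2
8. c, w2
9. ¬a, w2
Accessibility: w0Rw0, w0Rw1, w0Rw2, w1Rw1, w2Rw2
Complete open branch: countermodel on an S4-frame, so not valid in S4, nor in K, T (the same frame is also a K-frame and a T-frame).

S5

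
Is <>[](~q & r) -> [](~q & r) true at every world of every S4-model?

Tableau for the negation ~(<>[](~q & r) -> [](~q & r)):
1. ~(<>[](~q & r) -> [](~q & r)), 0
2. <>[](~q & r), 0
3. ~[](~q & r), 0
4. [](~q & r), 1
5. ~q & r, 1
6. ~q, 1
7. r, 1
8. ~(~q & r), 2
9. ~r, 2
Accessibility: 0R0, 0R1, 0R2, 1R1, 2R2
The negation has an open branch (countermodel exists).

Not valid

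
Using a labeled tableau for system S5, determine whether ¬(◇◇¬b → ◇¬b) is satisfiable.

1. ¬(◇◇¬b → ◇¬b), u
2. ◇◇¬b, u
3. ¬◇¬b, u
4. b, u
5. ◇¬b, v
6. b, v
7. ¬b, w
8. b, w
Accessibility: uRu, uRv, uRw, vRu, vRv, vRw, wRu, wRv, wRw
Branch closes: b and ¬b both at w.
Every branch closes; the branch above is one of them.

No, unsatisfiable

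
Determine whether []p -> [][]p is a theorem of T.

Tableau for the negation ~([]p -> [][]p):
1. ~([]p -> [][]p), w0
2. []p, w0
3. ~[][]p, w0
4. p, w0
5. ~[]p, w1
6. p, w1
7. ~p, w2
Accessibility: w0Rw0, w0Rw1, w1Rw1, w1Rw2, w2Rw2
The negation has an open branch (countermodel exists).

No, not valid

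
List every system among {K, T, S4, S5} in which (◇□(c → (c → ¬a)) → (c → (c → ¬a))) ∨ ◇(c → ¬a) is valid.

T-tableau for the negation ¬((◇□(c → (c → ¬a)) → (c → (c → ¬a))) ∨ ◇(c → ¬a)):
1. ¬((◇□(c → (c → ¬a)) → (c → (c → ¬a))) ∨ ◇(c → ¬a)), u
2. ¬(◇□(c → (c → ¬a)) → (c → (c → ¬a))), u
3. ¬◇(c → ¬a), u
4. ◇□(c → (c → ¬a)), u
5. ¬(c → (c → ¬a)), u
6. c, u
7. ¬(c → ¬a), u
8. a, u
9. □(c → (c → ¬a)), v
10. ¬(c → ¬a), v
11. c, v
12. a, v
13. c → (c → ¬a), v
14. c → ¬a, v
15. ¬a, v
Accessibility: uRu, uRv, vRv
Branch closes: a and ¬a both at v.
Every branch closes (one shown): valid in T, hence also in S4, S5 (every theorem of T is a theorem of S4 and S5).
K-tableau for the negation ¬((◇□(c → (c → ¬a)) → (c → (c → ¬a))) ∨ ◇(c → ¬a)):
1. ¬((◇□(c → (c → ¬a)) → (c → (c → ¬a))) ∨ ◇(c → ¬a)), u
2. ¬(◇□(c → (c → ¬a)) → (c → (c → ¬a))), u
3. ¬◇(c → ¬a), u
4. ◇□(c → (c → ¬a)), u
5. ¬(c → (c → ¬a)), u
6. c, u
7. ¬(c → ¬a), u
8. a, u
9. □(c → (c → ¬a)), v
10. ¬(c → ¬a), v
11. c, v
12. a, v
Accessibility: uRv
Complete open branch: countermodel on a K-frame, so not valid in K.

T, S4, S5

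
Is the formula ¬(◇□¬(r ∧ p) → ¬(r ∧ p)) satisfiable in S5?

Unsatisfiable

1. ¬(◇□¬(r ∧ p) → ¬(r ∧ p)), w0
2. ◇□¬(r ∧ p), w0   [¬→-rule on 1]
3. r ∧ p, w0   [¬→-rule on 1]
4. r, w0   [∧-rule on 3]
5. p, w0   [∧-rule on 3]
6. □¬(r ∧ p), w1   [◇-rule on 2: fresh world w1, w0Rw1]
7. ¬(r ∧ p), w0   [□-rule on 6 via w1Rw0]
8. ¬(r ∧ p), w1   [□-rule on 6 via w1Rw1]
9. ¬p, w0   [¬∧-rule on 7 (branches; this branch)]
Accessibility: w0Rw0, w0Rw1, w1Rw0, w1Rw1
Branch closes: p and ¬p both at w0.
(One branch shown.) All branches close.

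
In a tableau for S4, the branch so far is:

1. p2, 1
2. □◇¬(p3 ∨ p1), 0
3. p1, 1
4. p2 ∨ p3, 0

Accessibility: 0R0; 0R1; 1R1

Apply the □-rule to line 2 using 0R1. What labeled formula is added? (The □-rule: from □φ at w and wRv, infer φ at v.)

◇¬(p3 ∨ p1), 1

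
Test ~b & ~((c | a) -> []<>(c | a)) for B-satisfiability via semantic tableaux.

No, unsatisfiable

1. ~b & ~((c | a) -> []<>(c | a)), u
2. ~b, u
3. ~((c | a) -> []<>(c | a)), u
4. c | a, u
5. ~[]<>(c | a), u
6. a, u
7. ~<>(c | a), v
8. ~(c | a), u
9. ~c, u
10. ~a, u
Accessibility: uRu, uRv, vRu, vRv
Branch closes: a and ~a both at u.
Every branch closes; the branch above is one of them.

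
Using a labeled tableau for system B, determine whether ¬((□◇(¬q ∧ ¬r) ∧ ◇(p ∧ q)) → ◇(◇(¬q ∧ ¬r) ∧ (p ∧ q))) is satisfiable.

Unsatisfiable

1. ¬((□◇(¬q ∧ ¬r) ∧ ◇(p ∧ q)) → ◇(◇(¬q ∧ ¬r) ∧ (p ∧ q))), w0
2. □◇(¬q ∧ ¬r) ∧ ◇(p ∧ q), w0
3. ¬◇(◇(¬q ∧ ¬r) ∧ (p ∧ q)), w0
4. □◇(¬q ∧ ¬r), w0
5. ◇(p ∧ q), w0
6. ¬(◇(¬q ∧ ¬r) ∧ (p ∧ q)), w0
7. ◇(¬q ∧ ¬r), w0
8. ¬(p ∧ q), w0
9. ¬q, w0
10. p ∧ q, w1
11. p, w1
12. q, w1
13. ¬(◇(¬q ∧ ¬r) ∧ (p ∧ q)), w1
14. ◇(¬q ∧ ¬r), w1
15. ¬◇(¬q ∧ ¬r), w1
16. ¬(¬q ∧ ¬r), w0
17. ¬(¬q ∧ ¬r), w1
18. r, w0
19. r, w1
20. ¬q ∧ ¬r, w2
21. ¬q, w2
22. ¬r, w2
23. ¬(◇(¬q ∧ ¬r) ∧ (p ∧ q)), w2
24. ◇(¬q ∧ ¬r), w2
25. ¬(p ∧ q), w2
26. ¬q ∧ ¬r, w3
27. ¬q, w3
28. ¬r, w3
29. ¬(¬q ∧ ¬r), w3
30. r, w3
Accessibility: w0Rw0, w0Rw1, w0Rw2, w1Rw0, w1Rw1, w1Rw3, w2Rw0, w2Rw2, w3Rw1, w3Rw3
Branch closes: r and ¬r both at w3.
All branches of the tableau close; one closing branch shown above.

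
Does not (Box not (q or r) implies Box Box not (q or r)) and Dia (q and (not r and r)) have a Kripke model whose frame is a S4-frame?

No, unsatisfiable

1. not (Box not (q or r) implies Box Box not (q or r)) and Dia (q and (not r and r)), u
2. not (Box not (q or r) implies Box Box not (q or r)), u
3. Dia (q and (not r and r)), u
4. Box not (q or r), u
5. not Box Box not (q or r), u
6. not (q or r), u
7. not q, u
8. not r, u
9. q and (not r and r), v
10. q, v
11. not r and r, v
12. not r, v
13. r, v
Accessibility: uRu, uRv, vRv
Branch closes: r and not r both at v.
All branches of the tableau close; one closing branch shown above.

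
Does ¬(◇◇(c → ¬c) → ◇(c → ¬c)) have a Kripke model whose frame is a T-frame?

1. ¬(◇◇(c → ¬c) → ◇(c → ¬c)), 0
2. ◇◇(c → ¬c), 0
3. ¬◇(c → ¬c), 0
4. ¬(c → ¬c), 0
5. c, 0
6. ◇(c → ¬c), 1
7. ¬(c → ¬c), 1
8. c, 1
9. c → ¬c, 2
10. ¬c, 2
Accessibility: 0R0, 0R1, 1R1, 1R2, 2R2

Yes, satisfiable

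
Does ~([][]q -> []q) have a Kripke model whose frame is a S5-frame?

1. ~([][]q -> []q), w0
2. [][]q, w0
3. ~[]q, w0
4. []q, w0
5. q, w0
6. ~q, w1
7. []q, w1
8. q, w1
Accessibility: w0Rw0, w0Rw1, w1Rw0, w1Rw1
Branch closes: q and ~q both at w1.
Every branch closes; the branch above is one of them.

No, unsatisfiable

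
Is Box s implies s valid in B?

Valid

Tableau for the negation not (Box s implies s):
1. not (Box s implies s), 0
2. Box s, 0
3. not s, 0
4. s, 0
Accessibility: 0R0
Branch closes: s and not s both at 0.
All branches of the negation close; one closing branch shown above.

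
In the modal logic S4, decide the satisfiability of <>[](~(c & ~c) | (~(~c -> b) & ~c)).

Satisfiable

1. <>[](~(c & ~c) | (~(~c -> b) & ~c)), 0
2. [](~(c & ~c) | (~(~c -> b) & ~c)), 1
3. ~(c & ~c) | (~(~c -> b) & ~c), 1
4. ~(~c -> b) & ~c, 1
5. ~(~c -> b), 1
6. ~c, 1
7. ~b, 1
Accessibility: 0R0, 0R1, 1R1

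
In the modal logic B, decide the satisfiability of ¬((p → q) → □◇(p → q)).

No, unsatisfiable

1. ¬((p → q) → □◇(p → q)), u
2. p → q, u
3. ¬□◇(p → q), u
4. q, u
5. ¬◇(p → q), v
6. ¬(p → q), u
7. p, u
8. ¬q, u
Accessibility: uRu, uRv, vRu, vRv
Branch closes: q and ¬q both at u.
Every branch closes; the branch above is one of them.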